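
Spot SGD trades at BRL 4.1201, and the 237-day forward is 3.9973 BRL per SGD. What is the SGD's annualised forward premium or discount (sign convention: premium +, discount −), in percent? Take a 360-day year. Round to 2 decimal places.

T = 237/360 years.
Period premium: (3.9973 − 4.1201)/4.1201 = -0.0298051.
Per annum: -0.0298051 / (237/360) = -0.045274 = -4.53%.

-4.53%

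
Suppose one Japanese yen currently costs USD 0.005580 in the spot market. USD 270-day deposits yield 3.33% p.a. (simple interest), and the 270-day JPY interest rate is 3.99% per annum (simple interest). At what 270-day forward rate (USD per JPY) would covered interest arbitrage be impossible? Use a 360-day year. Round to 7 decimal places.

T = 270/360 years.
USD accumulates by 1 + 0.0333×270/360 = 1.024975.
Growth of 1 JPY over T: 1 + 0.0399×270/360 = 1.029925.
CIP: F = S · (grow USD)/(grow JPY) = 0.00558 × 1.024975/1.029925 = 0.005553182 USD per JPY.

0.0055532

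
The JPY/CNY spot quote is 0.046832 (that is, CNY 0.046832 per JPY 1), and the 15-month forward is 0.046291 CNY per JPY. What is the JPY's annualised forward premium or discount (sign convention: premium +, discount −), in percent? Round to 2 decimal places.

T = 15/12 years.
JPY trades forward at -1.15519% vs spot over the period.
Annualise by dividing by T: -0.0115519 / (15/12) = -0.009242 → -0.92%.

-0.92%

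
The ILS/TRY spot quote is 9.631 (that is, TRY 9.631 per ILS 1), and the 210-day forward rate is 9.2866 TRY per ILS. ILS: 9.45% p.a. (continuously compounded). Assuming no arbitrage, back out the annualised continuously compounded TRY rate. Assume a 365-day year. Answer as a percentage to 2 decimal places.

T = 210/365 years.
By CIP, F/S equals the TRY-to-ILS growth ratio: 9.2866/9.631 = 0.9642405.
The ILS side grows by e^(0.0945×210/365) = 1.0558751.
That pins the TRY growth at 1.0181175.
r = ln(1.0181175)/(210/365) = 0.031208 → 3.12%.

3.12%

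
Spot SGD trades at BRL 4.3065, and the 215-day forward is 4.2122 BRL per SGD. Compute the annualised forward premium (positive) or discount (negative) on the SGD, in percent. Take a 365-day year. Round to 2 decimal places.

T = 215/365 years.
SGD trades forward at -2.18971% vs spot over the period.
Annualise by dividing by T: -0.0218971 / (215/365) = -0.037174 → -3.72%.

-3.72%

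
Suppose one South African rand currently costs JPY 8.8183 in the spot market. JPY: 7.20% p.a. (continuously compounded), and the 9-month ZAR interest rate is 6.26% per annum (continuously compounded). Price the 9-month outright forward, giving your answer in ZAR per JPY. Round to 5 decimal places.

0.11260

T = 9/12 years.
JPY growth factor: e^(0.0720×9/12) = 1.0554846.
ZAR growth factor: e^(0.0626×9/12) = 1.0480696.
Forward (JPY per ZAR) = 8.8183 × 1.0554846 / 1.0480696 = 8.880689.
Quoted the other way: 1/8.880689 = 0.11260 ZAR per JPY.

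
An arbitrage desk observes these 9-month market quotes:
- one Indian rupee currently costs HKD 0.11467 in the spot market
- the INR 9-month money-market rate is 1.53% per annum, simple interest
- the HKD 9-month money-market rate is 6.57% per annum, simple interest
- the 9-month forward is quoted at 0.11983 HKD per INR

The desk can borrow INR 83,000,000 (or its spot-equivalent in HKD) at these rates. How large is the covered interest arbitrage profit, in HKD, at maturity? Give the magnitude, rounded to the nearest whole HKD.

HKD 73,429

T = 9/12 years.
Invest the INR and cover forward: 83,000,000 × 1.011475 × 0.11983 = HKD 10,060,019.09.
Convert at spot and invest in HKD: 83,000,000 × 0.11467 × 1.049275 = HKD 9,986,590.23.
The quoted forward overvalues INR, so borrow HKD, buy INR at spot, deposit the INR at 1.53%, and sell the proceeds forward at 0.11983.
Arbitrage profit = |10,060,019.09 − 9,986,590.23| = HKD 73,429.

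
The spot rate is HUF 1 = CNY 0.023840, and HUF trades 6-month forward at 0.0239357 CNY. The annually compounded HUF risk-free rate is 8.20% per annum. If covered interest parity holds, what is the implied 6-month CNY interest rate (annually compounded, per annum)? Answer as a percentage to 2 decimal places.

9.07%

T = 6/12 years.
By CIP, F/S equals the CNY-to-HUF growth ratio: 0.0239357/0.02384 = 1.0040143.
The HUF side grows by (1 + 0.0820)^(6/12) = 1.0401923.
So the CNY growth factor = 1.0443679.
Annualise: 1.0443679^(12/6) − 1 = 0.090704 = 9.07%.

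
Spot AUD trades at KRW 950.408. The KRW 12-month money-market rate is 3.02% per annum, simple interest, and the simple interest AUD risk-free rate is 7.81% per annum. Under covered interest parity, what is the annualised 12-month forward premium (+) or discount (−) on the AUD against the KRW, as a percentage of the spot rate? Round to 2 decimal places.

-4.44%

T = 1 year.
F = S · g_KRW/g_AUD = 950.408 × 1.030200/1.078100 = 908.181358.
Annualised premium = (F − S)/S × (1/T) = (908.181358 − 950.408)/950.408 ÷ 1 = -4.44%.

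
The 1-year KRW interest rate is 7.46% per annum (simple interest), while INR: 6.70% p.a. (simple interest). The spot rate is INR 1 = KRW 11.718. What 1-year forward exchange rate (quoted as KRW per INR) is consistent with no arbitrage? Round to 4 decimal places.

11.8015

T = 1 year.
KRW accumulates by 1 + 0.0746×1 = 1.074600.
INR growth factor: 1 + 0.0670×1 = 1.067000.
Forward (KRW per INR) = 11.718 × 1.074600 / 1.067000 = 11.801465.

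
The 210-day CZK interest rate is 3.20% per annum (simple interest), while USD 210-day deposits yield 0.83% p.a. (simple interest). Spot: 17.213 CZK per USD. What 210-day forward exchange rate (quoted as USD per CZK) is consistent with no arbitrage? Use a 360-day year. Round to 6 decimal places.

0.057307

T = 210/360 years.
Growth of 1 CZK over T: 1 + 0.0320×210/360 = 1.0186667.
Growth of 1 USD over T: 1 + 0.0083×210/360 = 1.0048417.
So F = 17.213 × 1.0186667 / 1.0048417 = 17.44982 (CZK/USD).
Quoted the other way: 1/17.44982 = 0.057307 USD per CZK.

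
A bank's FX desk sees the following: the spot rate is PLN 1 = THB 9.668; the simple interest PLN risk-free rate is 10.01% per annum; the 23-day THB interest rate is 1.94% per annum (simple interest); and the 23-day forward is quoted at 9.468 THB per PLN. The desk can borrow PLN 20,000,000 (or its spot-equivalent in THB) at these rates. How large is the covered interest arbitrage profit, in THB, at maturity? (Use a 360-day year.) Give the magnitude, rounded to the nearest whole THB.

T = 23/360 years.
Route A — deposit PLN, sell forward: 20,000,000 × 1.00639527778 × 9.468 = THB 190,571,009.80.
Route B — convert at spot, deposit THB: 20,000,000 × 9.668 × 1.00123944444 = THB 193,599,658.98.
The quoted forward undervalues PLN, so borrow PLN, convert to THB at spot, deposit the THB at 1.94%, and buy PLN forward at 9.468 to cover the loan.
The gap between the two covered legs is THB 3,028,649.

THB 3,028,649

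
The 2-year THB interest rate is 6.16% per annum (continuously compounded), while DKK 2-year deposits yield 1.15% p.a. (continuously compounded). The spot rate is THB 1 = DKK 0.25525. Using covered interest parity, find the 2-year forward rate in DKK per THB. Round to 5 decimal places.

T = 2 years.
Growth of 1 DKK over T: e^(0.0115×2) = 1.0232665.
THB growth factor: e^(0.0616×2) = 1.1311106.
CIP: F = S · (grow DKK)/(grow THB) = 0.25525 × 1.0232665/1.1311106 = 0.2309136 DKK per THB.

0.23091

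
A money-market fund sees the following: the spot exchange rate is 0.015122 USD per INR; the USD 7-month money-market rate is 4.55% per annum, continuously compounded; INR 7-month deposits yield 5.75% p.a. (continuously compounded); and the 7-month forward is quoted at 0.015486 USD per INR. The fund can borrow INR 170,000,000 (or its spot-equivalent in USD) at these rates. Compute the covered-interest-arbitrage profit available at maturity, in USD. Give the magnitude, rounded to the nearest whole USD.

T = 7/12 years.
Keep in INR, deliver into the forward: 170,000,000·1.034110531·0.015486 = USD 2,722,420.07.
Swap to USD now, deposit: 170,000,000·0.015122·1.026897034 = USD 2,639,885.28.
The quoted forward overvalues INR, so borrow USD, buy INR at spot, deposit the INR at 5.75%, and sell the proceeds forward at 0.015486.
The gap between the two covered legs is USD 82,535.

USD 82,535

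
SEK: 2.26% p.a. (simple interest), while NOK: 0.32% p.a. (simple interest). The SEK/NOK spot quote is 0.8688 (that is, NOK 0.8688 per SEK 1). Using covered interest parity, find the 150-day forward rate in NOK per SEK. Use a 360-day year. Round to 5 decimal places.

T = 150/360 years.
NOK growth factor: 1 + 0.0032×150/360 = 1.0013333.
SEK growth factor: 1 + 0.0226×150/360 = 1.0094167.
Forward (NOK per SEK) = 0.8688 × 1.0013333 / 1.0094167 = 0.8618427.

0.86184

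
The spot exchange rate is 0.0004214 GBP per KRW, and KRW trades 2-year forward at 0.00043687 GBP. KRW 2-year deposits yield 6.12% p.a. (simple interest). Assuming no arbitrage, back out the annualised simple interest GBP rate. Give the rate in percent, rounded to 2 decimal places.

T = 2 years.
By CIP, F/S equals the GBP-to-KRW growth ratio: 0.00043687/0.0004214 = 1.0367110.
The KRW side grows by 1 + 0.0612×2 = 1.122400.
Hence g_GBP = 1.1636044.
r = (1.1636044 − 1)/2 = 0.081802 → 8.18%.

8.18%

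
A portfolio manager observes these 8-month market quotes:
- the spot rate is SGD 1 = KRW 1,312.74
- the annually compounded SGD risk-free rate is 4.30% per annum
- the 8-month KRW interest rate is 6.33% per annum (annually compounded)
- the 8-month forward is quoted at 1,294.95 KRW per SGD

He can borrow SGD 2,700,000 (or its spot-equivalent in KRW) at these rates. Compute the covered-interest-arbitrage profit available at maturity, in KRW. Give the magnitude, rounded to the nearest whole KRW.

KRW 96,547,201

T = 8/12 years.
Invest the SGD and cover forward: 2,700,000 × 1.028465052748 × 1294.95 = KRW 3,595,889,214.15.
Convert at spot and invest in KRW: 2,700,000 × 1312.74 × 1.041766871413 = KRW 3,692,436,415.50.
The quoted forward undervalues SGD, so borrow SGD, convert to KRW at spot, deposit the KRW at 6.33%, and buy SGD forward at 1,294.95 to cover the loan.
The gap between the two covered legs is KRW 96,547,201.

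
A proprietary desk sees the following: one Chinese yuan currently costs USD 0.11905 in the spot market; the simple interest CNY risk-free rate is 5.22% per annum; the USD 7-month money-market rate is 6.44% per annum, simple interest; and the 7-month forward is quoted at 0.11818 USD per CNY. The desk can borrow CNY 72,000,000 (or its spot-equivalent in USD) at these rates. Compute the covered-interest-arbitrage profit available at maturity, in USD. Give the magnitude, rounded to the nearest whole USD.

T = 7/12 years.
Route A — deposit CNY, sell forward: 72,000,000 × 1.030450 × 0.11818 = USD 8,768,057.83.
Route B — convert at spot, deposit USD: 72,000,000 × 0.11905 × 1.037566667 = USD 8,893,606.44.
The quoted forward undervalues CNY, so borrow CNY, convert to USD at spot, deposit the USD at 6.44%, and buy CNY forward at 0.11818 to cover the loan.
Arbitrage profit = |8,768,057.83 − 8,893,606.44| = USD 125,549.

USD 125,549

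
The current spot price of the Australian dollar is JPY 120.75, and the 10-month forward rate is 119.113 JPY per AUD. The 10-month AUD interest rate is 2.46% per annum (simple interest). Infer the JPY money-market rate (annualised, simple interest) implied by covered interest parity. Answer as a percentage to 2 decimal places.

T = 10/12 years.
By CIP, F/S equals the JPY-to-AUD growth ratio: 119.113/120.75 = 0.9864431.
AUD growth factor: 1 + 0.0246×10/12 = 1.020500.
That pins the JPY growth at 1.0066652.
r = (1.0066652 − 1)/(10/12) = 0.007998 → 0.80%.

0.80%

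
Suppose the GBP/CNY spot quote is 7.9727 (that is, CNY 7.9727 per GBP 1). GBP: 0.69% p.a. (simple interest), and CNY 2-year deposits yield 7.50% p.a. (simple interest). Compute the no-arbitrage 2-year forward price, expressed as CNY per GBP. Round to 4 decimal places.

9.0438

T = 2 years.
Growth of 1 CNY over T: 1 + 0.0750×2 = 1.150000.
GBP accumulates by 1 + 0.0069×2 = 1.013800.
Forward (CNY per GBP) = 7.9727 × 1.150000 / 1.013800 = 9.043801.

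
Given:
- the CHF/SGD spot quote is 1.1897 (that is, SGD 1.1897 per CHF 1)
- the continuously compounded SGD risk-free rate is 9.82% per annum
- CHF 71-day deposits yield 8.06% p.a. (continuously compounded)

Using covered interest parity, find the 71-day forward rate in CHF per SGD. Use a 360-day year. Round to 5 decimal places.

T = 71/360 years.
Growth of 1 SGD over T: e^(0.0982×71/360) = 1.019556.
Growth of 1 CHF over T: e^(0.0806×71/360) = 1.0160231.
So F = 1.1897 × 1.019556 / 1.0160231 = 1.193837 (SGD/CHF).
Quoted the other way: 1/1.193837 = 0.83764 CHF per SGD.

0.83764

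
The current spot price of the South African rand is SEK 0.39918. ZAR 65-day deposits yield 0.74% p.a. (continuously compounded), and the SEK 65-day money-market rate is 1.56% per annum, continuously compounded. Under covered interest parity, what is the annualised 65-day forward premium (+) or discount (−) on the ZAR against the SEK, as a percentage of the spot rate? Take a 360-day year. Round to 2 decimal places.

T = 65/360 years.
F = S · g_SEK/g_ZAR = 0.39918 × 1.0028206/1.001337 = 0.39977143.
(F − S)/S ÷ T = (0.39977143 − 0.39918)/0.39918/(65/360) = 0.008206 → 0.82%.

+0.82%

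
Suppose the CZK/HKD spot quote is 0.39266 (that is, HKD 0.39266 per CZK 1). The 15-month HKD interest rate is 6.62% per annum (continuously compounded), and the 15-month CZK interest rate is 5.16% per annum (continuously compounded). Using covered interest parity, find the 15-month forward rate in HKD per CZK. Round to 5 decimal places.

T = 15/12 years.
HKD accumulates by e^(0.0662×15/12) = 1.0862702.
CZK accumulates by e^(0.0516×15/12) = 1.0666256.
So F = 0.39266 × 1.0862702 / 1.0666256 = 0.3998918 (HKD/CZK).

0.39989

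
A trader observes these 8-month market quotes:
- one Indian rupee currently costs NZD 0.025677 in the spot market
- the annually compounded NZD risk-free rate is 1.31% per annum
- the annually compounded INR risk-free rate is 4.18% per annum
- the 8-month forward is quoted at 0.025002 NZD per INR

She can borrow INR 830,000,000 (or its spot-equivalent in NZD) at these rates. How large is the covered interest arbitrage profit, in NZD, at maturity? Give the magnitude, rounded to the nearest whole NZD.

T = 8/12 years.
Invest the INR and cover forward: 830,000,000 × 1.02767605 × 0.025002 = NZD 21,325,983.98.
Convert at spot and invest in NZD: 830,000,000 × 0.025677 × 1.0087143757 = NZD 21,497,629.99.
The quoted forward undervalues INR, so borrow INR, convert to NZD at spot, deposit the NZD at 1.31%, and buy INR forward at 0.025002 to cover the loan.
Arbitrage profit = |21,325,983.98 − 21,497,629.99| = NZD 171,646.

NZD 171,646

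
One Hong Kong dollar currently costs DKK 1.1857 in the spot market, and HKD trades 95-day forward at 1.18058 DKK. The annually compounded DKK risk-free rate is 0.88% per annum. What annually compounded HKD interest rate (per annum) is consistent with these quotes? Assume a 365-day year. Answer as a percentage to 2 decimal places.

2.57%

T = 95/365 years.
F/S = 1.18058/1.1857 = 0.9956819 = (growth of DKK) / (growth of HKD).
The DKK side grows by (1 + 0.0088)^(95/365) = 1.002283.
So the HKD growth factor = 1.0066297.
Annualise: 1.0066297^(365/95) − 1 = 0.025713 = 2.57%.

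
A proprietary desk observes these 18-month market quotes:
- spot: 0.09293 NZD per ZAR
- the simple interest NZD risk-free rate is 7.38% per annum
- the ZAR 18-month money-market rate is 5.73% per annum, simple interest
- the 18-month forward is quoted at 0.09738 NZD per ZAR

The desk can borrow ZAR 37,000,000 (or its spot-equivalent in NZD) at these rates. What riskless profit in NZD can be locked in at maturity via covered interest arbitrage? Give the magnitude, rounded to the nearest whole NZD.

NZD 93,701

T = 18/12 years.
Keep in ZAR, deliver into the forward: 37,000,000·1.085950·0.09738 = NZD 3,912,743.01.
Swap to NZD now, deposit: 37,000,000·0.09293·1.110700 = NZD 3,819,041.99.
The quoted forward overvalues ZAR, so borrow NZD, buy ZAR at spot, deposit the ZAR at 5.73%, and sell the proceeds forward at 0.09738.
Arbitrage profit = |3,912,743.01 − 3,819,041.99| = NZD 93,701.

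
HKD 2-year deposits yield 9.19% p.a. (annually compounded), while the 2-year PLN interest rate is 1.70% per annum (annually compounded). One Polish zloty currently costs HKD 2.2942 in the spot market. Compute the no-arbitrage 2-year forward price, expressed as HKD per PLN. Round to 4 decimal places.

T = 2 years.
HKD accumulates by (1 + 0.0919)^2 = 1.1922456.
PLN accumulates by (1 + 0.0170)^2 = 1.034289.
So F = 2.2942 × 1.1922456 / 1.034289 = 2.644570 (HKD/PLN).

2.6446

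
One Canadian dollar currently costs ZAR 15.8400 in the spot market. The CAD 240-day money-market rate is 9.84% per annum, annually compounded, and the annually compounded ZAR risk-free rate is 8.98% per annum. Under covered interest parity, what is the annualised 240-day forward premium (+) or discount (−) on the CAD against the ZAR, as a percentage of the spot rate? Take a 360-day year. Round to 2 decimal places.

-0.78%

T = 240/360 years.
F = S · g_ZAR/g_CAD = 15.84 × 1.0590047/1.0645687 = 15.7572118.
Annualised premium = (F − S)/S × (1/T) = (15.7572118 − 15.84)/15.84 ÷ (240/360) = -0.78%.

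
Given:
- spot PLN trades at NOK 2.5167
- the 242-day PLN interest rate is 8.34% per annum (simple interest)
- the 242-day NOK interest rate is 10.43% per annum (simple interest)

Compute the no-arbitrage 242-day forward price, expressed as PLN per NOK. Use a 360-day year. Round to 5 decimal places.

T = 242/360 years.
NOK accumulates by 1 + 0.1043×242/360 = 1.0701128.
PLN growth factor: 1 + 0.0834×242/360 = 1.0560633.
CIP: F = S · (grow NOK)/(grow PLN) = 2.5167 × 1.0701128/1.0560633 = 2.550181 NOK per PLN.
Quoted the other way: 1/2.550181 = 0.39213 PLN per NOK.

0.39213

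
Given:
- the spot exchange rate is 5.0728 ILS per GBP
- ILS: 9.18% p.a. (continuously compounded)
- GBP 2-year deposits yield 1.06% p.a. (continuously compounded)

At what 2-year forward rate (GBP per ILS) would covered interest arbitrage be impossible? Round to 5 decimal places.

T = 2 years.
ILS accumulates by e^(0.0918×2) = 1.2015351.
Growth of 1 GBP over T: e^(0.0106×2) = 1.0214263.
Forward (ILS per GBP) = 5.0728 × 1.2015351 / 1.0214263 = 5.967290.
Invert for GBP per ILS: 1 / 5.967290 = 0.16758.

0.16758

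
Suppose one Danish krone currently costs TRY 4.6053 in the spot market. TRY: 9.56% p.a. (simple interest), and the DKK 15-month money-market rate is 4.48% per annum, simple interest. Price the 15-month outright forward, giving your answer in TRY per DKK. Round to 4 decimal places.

4.8822

T = 15/12 years.
TRY accumulates by 1 + 0.0956×15/12 = 1.119500.
DKK growth factor: 1 + 0.0448×15/12 = 1.056000.
CIP: F = S · (grow TRY)/(grow DKK) = 4.6053 × 1.119500/1.056000 = 4.882229 TRY per DKK.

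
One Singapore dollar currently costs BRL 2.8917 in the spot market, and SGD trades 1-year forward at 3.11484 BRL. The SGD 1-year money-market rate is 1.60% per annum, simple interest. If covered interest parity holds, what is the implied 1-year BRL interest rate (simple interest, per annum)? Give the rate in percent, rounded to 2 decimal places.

T = 1 year.
CIP gives F = S · g_BRL/g_SGD, so g_BRL/g_SGD = 3.11484/2.8917 = 1.0771657.
The SGD side grows by 1 + 0.0160×1 = 1.016000.
So the BRL growth factor = 1.0944004.
(1.0944004 − 1)/T = 0.094400, i.e. 9.44%.

9.44%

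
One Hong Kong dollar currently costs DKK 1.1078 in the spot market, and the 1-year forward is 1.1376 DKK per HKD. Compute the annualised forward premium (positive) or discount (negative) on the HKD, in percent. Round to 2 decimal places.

+2.69%

T = 1 year.
HKD trades forward at +2.69002% vs spot over the period.
Per annum: 0.0269002 / 1 = 0.026900 = 2.69%.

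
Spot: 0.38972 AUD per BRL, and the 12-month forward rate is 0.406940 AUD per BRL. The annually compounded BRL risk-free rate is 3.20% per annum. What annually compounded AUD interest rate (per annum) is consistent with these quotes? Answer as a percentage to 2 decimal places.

7.76%

T = 1 year.
By CIP, F/S equals the AUD-to-BRL growth ratio: 0.40694/0.38972 = 1.0441856.
The BRL side grows by (1 + 0.0320)^1 = 1.032000.
So the AUD growth factor = 1.0775995.
Annualise: 1.0775995^(1/1) − 1 = 0.077600 = 7.76%.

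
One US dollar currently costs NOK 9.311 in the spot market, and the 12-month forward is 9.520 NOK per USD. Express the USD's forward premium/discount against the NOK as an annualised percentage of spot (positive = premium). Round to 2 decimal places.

+2.24%

T = 1 year.
(F − S)/S = (9.520 − 9.311)/9.311 = 0.0224466.
Per annum: 0.0224466 / 1 = 0.022447 = 2.24%.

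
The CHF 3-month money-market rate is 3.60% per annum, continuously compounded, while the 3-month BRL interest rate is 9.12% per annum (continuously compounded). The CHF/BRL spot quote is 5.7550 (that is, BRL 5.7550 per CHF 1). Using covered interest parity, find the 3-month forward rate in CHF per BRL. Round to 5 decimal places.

0.17138

T = 3/12 years.
Growth of 1 BRL over T: e^(0.0912×3/12) = 1.0230619.
CHF growth factor: e^(0.0360×3/12) = 1.0090406.
CIP: F = S · (grow BRL)/(grow CHF) = 5.755 × 1.0230619/1.0090406 = 5.834970 BRL per CHF.
Quoted the other way: 1/5.834970 = 0.17138 CHF per BRL.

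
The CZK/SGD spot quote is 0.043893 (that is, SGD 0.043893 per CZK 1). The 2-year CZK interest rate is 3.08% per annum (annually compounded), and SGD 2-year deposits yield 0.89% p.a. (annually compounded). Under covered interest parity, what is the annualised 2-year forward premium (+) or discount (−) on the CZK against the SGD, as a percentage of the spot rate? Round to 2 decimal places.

T = 2 years.
F = S · g_SGD/g_CZK = 0.043893 × 1.0178792/1.0625486 = 0.042047744.
(F − S)/S ÷ T = (0.042047744 − 0.043893)/0.043893/2 = -0.021020 → -2.10%.

-2.10%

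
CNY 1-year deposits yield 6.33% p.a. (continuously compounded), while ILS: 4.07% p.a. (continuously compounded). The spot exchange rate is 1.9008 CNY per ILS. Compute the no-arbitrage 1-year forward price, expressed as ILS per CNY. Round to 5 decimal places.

0.51434

T = 1 year.
CNY growth factor: e^(0.0633×1) = 1.0653464.
Growth of 1 ILS over T: e^(0.0407×1) = 1.0415396.
Forward (CNY per ILS) = 1.9008 × 1.0653464 / 1.0415396 = 1.944247.
Quoted the other way: 1/1.944247 = 0.51434 ILS per CNY.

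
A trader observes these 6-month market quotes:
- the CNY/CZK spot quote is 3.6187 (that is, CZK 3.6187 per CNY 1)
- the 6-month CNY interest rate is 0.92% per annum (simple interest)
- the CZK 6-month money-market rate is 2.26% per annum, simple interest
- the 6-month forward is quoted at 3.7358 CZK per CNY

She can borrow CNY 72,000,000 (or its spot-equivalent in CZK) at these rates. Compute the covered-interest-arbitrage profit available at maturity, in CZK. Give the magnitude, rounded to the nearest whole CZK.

T = 6/12 years.
Invest the CNY and cover forward: 72,000,000 × 1.004600 × 3.7358 = CZK 270,214,896.96.
Convert at spot and invest in CZK: 72,000,000 × 3.6187 × 1.011300 = CZK 263,490,574.32.
The quoted forward overvalues CNY, so borrow CZK, buy CNY at spot, deposit the CNY at 0.92%, and sell the proceeds forward at 3.7358.
Arbitrage profit = |270,214,896.96 − 263,490,574.32| = CZK 6,724,323.

CZK 6,724,323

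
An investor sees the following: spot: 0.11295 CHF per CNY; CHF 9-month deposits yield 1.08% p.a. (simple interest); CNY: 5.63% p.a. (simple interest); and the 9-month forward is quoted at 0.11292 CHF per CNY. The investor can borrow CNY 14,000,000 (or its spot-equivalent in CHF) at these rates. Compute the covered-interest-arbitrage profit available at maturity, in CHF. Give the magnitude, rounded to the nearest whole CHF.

T = 9/12 years.
Invest the CNY and cover forward: 14,000,000 × 1.042225 × 0.11292 = CHF 1,647,632.66.
Convert at spot and invest in CHF: 14,000,000 × 0.11295 × 1.008100 = CHF 1,594,108.53.
The quoted forward overvalues CNY, so borrow CHF, buy CNY at spot, deposit the CNY at 5.63%, and sell the proceeds forward at 0.11292.
The gap between the two covered legs is CHF 53,524.

CHF 53,524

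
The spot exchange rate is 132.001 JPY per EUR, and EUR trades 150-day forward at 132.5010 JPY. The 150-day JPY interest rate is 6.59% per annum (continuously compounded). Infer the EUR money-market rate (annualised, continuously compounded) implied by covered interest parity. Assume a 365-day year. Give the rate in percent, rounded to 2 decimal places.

5.67%

T = 150/365 years.
F/S = 132.501/132.001 = 1.0037879 = (growth of JPY) / (growth of EUR).
JPY growth factor: e^(0.0659×150/365) = 1.0274522.
Hence g_EUR = 1.023575.
r = ln(1.023575)/(150/365) = 0.056700 → 5.67%.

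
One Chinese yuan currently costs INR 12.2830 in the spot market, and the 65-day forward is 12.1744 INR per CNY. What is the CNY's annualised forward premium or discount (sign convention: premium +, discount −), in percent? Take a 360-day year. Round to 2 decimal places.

T = 65/360 years.
CNY trades forward at -0.88415% vs spot over the period.
Annualise by dividing by T: -0.0088415 / (65/360) = -0.048968 → -4.90%.

-4.90%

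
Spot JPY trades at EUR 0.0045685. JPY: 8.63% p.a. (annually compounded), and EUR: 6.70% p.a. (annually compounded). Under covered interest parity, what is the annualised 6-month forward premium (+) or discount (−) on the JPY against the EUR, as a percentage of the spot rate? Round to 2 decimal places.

-1.78%

T = 6/12 years.
No-arbitrage forward: 0.0045685 × 1.0329569 / 1.0422572 = 0.0045277342 EUR/JPY.
(F − S)/S ÷ T = (0.0045277342 − 0.0045685)/0.0045685/(6/12) = -0.017846 → -1.78%.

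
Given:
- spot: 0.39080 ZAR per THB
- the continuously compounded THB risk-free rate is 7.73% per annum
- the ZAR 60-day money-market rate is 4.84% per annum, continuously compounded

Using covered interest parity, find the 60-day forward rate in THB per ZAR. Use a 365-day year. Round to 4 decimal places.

T = 60/365 years.
ZAR accumulates by e^(0.0484×60/365) = 1.0079879.
THB growth factor: e^(0.0773×60/365) = 1.0127879.
So F = 0.3908 × 1.0079879 / 1.0127879 = 0.3889478 (ZAR/THB).
Invert for THB per ZAR: 1 / 0.3889478 = 2.5710.

2.5710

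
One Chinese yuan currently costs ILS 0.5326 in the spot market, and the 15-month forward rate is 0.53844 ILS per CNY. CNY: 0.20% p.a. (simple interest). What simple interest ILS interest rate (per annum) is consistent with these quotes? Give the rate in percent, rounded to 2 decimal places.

1.08%

T = 15/12 years.
By CIP, F/S equals the ILS-to-CNY growth ratio: 0.53844/0.5326 = 1.0109651.
The CNY side grows by 1 + 0.0020×15/12 = 1.002500.
That pins the ILS growth at 1.0134925.
(1.0134925 − 1)/T = 0.010794, i.e. 1.08%.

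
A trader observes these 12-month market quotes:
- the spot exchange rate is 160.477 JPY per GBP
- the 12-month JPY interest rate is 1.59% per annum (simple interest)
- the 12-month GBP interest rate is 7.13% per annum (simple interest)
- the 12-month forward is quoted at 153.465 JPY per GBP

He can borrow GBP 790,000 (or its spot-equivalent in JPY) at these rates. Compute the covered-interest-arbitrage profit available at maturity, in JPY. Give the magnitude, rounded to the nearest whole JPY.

T = 1 year.
Invest the GBP and cover forward: 790,000 × 1.071300 × 153.465 = JPY 129,881,573.06.
Convert at spot and invest in JPY: 790,000 × 160.477 × 1.015900 = JPY 128,792,581.60.
The quoted forward overvalues GBP, so borrow JPY, buy GBP at spot, deposit the GBP at 7.13%, and sell the proceeds forward at 153.465.
The gap between the two covered legs is JPY 1,088,991.

JPY 1,088,991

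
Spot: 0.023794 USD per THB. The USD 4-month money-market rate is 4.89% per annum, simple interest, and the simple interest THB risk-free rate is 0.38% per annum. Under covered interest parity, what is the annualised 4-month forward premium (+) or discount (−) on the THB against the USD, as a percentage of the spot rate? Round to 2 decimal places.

T = 4/12 years.
No-arbitrage forward: 0.023794 × 1.016300 / 1.0012667 = 0.024151250 USD/THB.
(F − S)/S ÷ T = (0.024151250 − 0.023794)/0.023794/(4/12) = 0.045043 → 4.50%.

+4.50%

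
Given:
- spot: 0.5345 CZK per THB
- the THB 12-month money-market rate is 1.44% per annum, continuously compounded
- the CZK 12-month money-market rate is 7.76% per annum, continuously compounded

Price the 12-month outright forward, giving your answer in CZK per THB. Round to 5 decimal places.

T = 1 year.
CZK growth factor: e^(0.0776×1) = 1.0806903.
THB accumulates by e^(0.0144×1) = 1.0145042.
CIP: F = S · (grow CZK)/(grow THB) = 0.5345 × 1.0806903/1.0145042 = 0.5693707 CZK per THB.

0.56937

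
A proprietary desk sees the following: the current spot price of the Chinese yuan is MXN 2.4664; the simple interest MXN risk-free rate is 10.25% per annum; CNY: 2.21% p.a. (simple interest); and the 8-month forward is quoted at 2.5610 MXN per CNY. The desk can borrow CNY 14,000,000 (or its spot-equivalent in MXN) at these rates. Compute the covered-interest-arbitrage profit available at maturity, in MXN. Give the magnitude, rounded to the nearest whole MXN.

MXN 506,874

T = 8/12 years.
Keep in CNY, deliver into the forward: 14,000,000·1.0147333333·2.5610 = MXN 36,382,248.93.
Swap to MXN now, deposit: 14,000,000·2.4664·1.0683333333 = MXN 36,889,122.67.
The quoted forward undervalues CNY, so borrow CNY, convert to MXN at spot, deposit the MXN at 10.25%, and buy CNY forward at 2.5610 to cover the loan.
Arbitrage profit = |36,382,248.93 − 36,889,122.67| = MXN 506,874.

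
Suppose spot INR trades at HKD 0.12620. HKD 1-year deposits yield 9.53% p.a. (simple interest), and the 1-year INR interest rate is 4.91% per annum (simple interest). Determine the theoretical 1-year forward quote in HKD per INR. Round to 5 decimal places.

T = 1 year.
HKD accumulates by 1 + 0.0953×1 = 1.095300.
Growth of 1 INR over T: 1 + 0.0491×1 = 1.049100.
So F = 0.1262 × 1.095300 / 1.049100 = 0.1317576 (HKD/INR).

0.13176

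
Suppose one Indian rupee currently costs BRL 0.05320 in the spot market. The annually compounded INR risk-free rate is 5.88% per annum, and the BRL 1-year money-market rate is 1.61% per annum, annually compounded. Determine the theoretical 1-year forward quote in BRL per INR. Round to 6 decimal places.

T = 1 year.
BRL growth factor: (1 + 0.0161)^1 = 1.016100.
Growth of 1 INR over T: (1 + 0.0588)^1 = 1.058800.
Forward (BRL per INR) = 0.0532 × 1.016100 / 1.058800 = 0.05105451.

0.051055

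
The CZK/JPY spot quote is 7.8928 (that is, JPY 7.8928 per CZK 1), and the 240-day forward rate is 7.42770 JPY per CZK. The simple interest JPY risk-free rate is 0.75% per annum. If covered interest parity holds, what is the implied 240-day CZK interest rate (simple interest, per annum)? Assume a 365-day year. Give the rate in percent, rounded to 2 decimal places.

10.32%

T = 240/365 years.
By CIP, F/S equals the JPY-to-CZK growth ratio: 7.4277/7.8928 = 0.9410729.
The JPY side grows by 1 + 0.0075×240/365 = 1.0049315.
Hence g_CZK = 1.0678572.
r = (1.0678572 − 1)/(240/365) = 0.103199 → 10.32%.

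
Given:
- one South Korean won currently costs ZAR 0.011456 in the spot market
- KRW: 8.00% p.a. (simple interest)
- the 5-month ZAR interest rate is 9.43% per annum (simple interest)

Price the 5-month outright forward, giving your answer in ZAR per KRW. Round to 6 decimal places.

0.011522

T = 5/12 years.
Growth of 1 ZAR over T: 1 + 0.0943×5/12 = 1.0392917.
KRW growth factor: 1 + 0.0800×5/12 = 1.0333333.
So F = 0.011456 × 1.0392917 / 1.0333333 = 0.01152206 (ZAR/KRW).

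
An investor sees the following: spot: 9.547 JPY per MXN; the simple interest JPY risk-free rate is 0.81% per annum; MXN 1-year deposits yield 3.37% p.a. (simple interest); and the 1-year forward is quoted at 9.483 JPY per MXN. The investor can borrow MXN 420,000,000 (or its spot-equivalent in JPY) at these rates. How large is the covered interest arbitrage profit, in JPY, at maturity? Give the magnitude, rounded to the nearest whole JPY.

T = 1 year.
Route A — deposit MXN, sell forward: 420,000,000 × 1.033700 × 9.483 = JPY 4,117,082,382.00.
Route B — convert at spot, deposit JPY: 420,000,000 × 9.547 × 1.008100 = JPY 4,042,218,894.00.
The quoted forward overvalues MXN, so borrow JPY, buy MXN at spot, deposit the MXN at 3.37%, and sell the proceeds forward at 9.483.
The gap between the two covered legs is JPY 74,863,488.

JPY 74,863,488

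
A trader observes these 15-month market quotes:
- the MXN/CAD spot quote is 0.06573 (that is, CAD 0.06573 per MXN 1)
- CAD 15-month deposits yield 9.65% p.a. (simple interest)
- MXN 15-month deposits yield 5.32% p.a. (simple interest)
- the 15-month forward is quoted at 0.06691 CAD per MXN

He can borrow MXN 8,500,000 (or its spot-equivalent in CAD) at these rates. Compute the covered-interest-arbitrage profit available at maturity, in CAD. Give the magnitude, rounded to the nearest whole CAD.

CAD 19,543

T = 15/12 years.
Route A — deposit MXN, sell forward: 8,500,000 × 1.066500 × 0.06691 = CAD 606,555.88.
Route B — convert at spot, deposit CAD: 8,500,000 × 0.06573 × 1.120625 = CAD 626,098.79.
The quoted forward undervalues MXN, so borrow MXN, convert to CAD at spot, deposit the CAD at 9.65%, and buy MXN forward at 0.06691 to cover the loan.
Profit = 626,098.79 − 606,555.88 = CAD 19,543.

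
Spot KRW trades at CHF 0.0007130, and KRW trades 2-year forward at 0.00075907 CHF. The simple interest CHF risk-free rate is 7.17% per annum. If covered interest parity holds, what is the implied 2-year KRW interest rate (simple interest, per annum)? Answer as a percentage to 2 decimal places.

3.70%

T = 2 years.
CIP gives F = S · g_CHF/g_KRW, so g_CHF/g_KRW = 0.00075907/0.000713 = 1.0646143.
The CHF side grows by 1 + 0.0717×2 = 1.143400.
That pins the KRW growth at 1.074004.
(1.074004 − 1)/T = 0.037002, i.e. 3.70%.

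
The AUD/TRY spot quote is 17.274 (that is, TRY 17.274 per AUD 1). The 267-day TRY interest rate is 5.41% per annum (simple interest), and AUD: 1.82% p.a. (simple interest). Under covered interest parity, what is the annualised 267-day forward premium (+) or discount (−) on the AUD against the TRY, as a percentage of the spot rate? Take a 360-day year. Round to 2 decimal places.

T = 267/360 years.
No-arbitrage forward: 17.274 × 1.0401242 / 1.0134983 = 17.727810 TRY/AUD.
Annualised premium = (F − S)/S × (1/T) = (17.727810 − 17.274)/17.274 ÷ (267/360) = 3.54%.

+3.54%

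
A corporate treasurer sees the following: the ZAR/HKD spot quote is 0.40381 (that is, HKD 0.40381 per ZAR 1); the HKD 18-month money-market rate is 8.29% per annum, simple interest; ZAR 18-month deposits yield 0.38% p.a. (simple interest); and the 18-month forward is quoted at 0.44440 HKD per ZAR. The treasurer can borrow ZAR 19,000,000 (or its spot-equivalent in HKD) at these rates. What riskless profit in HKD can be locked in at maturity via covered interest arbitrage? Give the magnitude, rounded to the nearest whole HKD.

T = 18/12 years.
Route A — deposit ZAR, sell forward: 19,000,000 × 1.005700 × 0.44440 = HKD 8,491,728.52.
Route B — convert at spot, deposit HKD: 19,000,000 × 0.40381 × 1.124350 = HKD 8,626,451.70.
The quoted forward undervalues ZAR, so borrow ZAR, convert to HKD at spot, deposit the HKD at 8.29%, and buy ZAR forward at 0.44440 to cover the loan.
Profit = 8,626,451.70 − 8,491,728.52 = HKD 134,723.

HKD 134,723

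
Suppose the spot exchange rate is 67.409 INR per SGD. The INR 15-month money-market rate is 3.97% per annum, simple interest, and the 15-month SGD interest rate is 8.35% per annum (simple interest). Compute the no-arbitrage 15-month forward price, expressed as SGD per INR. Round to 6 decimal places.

T = 15/12 years.
Growth of 1 INR over T: 1 + 0.0397×15/12 = 1.049625.
Growth of 1 SGD over T: 1 + 0.0835×15/12 = 1.104375.
CIP: F = S · (grow INR)/(grow SGD) = 67.409 × 1.049625/1.104375 = 64.06716 INR per SGD.
Invert for SGD per INR: 1 / 64.06716 = 0.015609.

0.015609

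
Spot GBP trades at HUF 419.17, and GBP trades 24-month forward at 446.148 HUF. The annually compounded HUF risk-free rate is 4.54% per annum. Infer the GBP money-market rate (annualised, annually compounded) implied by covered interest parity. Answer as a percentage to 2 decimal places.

1.33%

T = 2 years.
F/S = 446.148/419.17 = 1.0643605 = (growth of HUF) / (growth of GBP).
HUF growth factor: (1 + 0.0454)^2 = 1.0928612.
So the GBP growth factor = 1.0267773.
r = 1.0267773^(1/2) − 1 = 0.013300 → 1.33%.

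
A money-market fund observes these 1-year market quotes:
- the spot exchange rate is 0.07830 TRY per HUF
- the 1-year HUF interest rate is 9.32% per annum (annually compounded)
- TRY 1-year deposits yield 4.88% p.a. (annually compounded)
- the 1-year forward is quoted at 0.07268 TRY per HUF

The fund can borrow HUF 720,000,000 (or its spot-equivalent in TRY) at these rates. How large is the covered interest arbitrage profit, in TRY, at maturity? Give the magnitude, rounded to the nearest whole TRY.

T = 1 year.
Keep in HUF, deliver into the forward: 720,000,000·1.093200·0.07268 = TRY 57,206,718.72.
Swap to TRY now, deposit: 720,000,000·0.07830·1.048800 = TRY 59,127,148.80.
The quoted forward undervalues HUF, so borrow HUF, convert to TRY at spot, deposit the TRY at 4.88%, and buy HUF forward at 0.07268 to cover the loan.
Arbitrage profit = |57,206,718.72 − 59,127,148.80| = TRY 1,920,430.

TRY 1,920,430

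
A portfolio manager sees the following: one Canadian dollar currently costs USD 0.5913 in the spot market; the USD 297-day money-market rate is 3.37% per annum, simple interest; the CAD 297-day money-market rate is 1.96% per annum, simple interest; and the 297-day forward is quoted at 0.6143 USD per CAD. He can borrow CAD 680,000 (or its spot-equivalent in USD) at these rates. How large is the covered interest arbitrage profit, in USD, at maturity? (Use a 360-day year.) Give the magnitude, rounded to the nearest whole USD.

USD 11,216

T = 297/360 years.
Keep in CAD, deliver into the forward: 680,000·1.016170·0.6143 = USD 424,478.60.
Swap to USD now, deposit: 680,000·0.5913·1.0278025 = USD 413,262.94.
The quoted forward overvalues CAD, so borrow USD, buy CAD at spot, deposit the CAD at 1.96%, and sell the proceeds forward at 0.6143.
The gap between the two covered legs is USD 11,216.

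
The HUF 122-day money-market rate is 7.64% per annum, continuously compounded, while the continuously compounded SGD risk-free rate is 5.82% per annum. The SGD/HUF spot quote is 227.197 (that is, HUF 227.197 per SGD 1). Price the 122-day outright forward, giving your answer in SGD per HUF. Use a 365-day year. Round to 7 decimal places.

0.0043748

T = 122/365 years.
HUF accumulates by e^(0.0764×122/365) = 1.0258653.
SGD growth factor: e^(0.0582×122/365) = 1.0196436.
CIP: F = S · (grow HUF)/(grow SGD) = 227.197 × 1.0258653/1.0196436 = 228.5833 HUF per SGD.
Invert for SGD per HUF: 1 / 228.5833 = 0.0043748.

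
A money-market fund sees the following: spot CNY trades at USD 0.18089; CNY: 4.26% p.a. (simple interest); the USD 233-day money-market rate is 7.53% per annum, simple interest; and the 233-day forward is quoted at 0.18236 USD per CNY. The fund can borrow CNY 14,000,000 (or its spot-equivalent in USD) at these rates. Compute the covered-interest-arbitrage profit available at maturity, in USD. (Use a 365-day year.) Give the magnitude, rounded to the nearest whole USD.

T = 233/365 years.
Route A — deposit CNY, sell forward: 14,000,000 × 1.027193973 × 0.18236 = USD 2,622,467.30.
Route B — convert at spot, deposit USD: 14,000,000 × 0.18089 × 1.048068219 = USD 2,654,190.84.
The quoted forward undervalues CNY, so borrow CNY, convert to USD at spot, deposit the USD at 7.53%, and buy CNY forward at 0.18236 to cover the loan.
Arbitrage profit = |2,622,467.30 − 2,654,190.84| = USD 31,724.

USD 31,724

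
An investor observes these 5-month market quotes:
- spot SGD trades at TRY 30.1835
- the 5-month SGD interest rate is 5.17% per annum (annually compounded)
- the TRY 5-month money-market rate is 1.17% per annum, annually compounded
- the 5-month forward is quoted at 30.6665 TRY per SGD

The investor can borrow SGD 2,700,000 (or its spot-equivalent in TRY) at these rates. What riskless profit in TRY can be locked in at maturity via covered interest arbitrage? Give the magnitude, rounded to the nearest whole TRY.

TRY 2,665,612

T = 5/12 years.
Invest the SGD and cover forward: 2,700,000 × 1.0212254142 × 30.6665 = TRY 84,557,004.74.
Convert at spot and invest in TRY: 2,700,000 × 30.1835 × 1.004858466 = TRY 81,891,392.87.
The quoted forward overvalues SGD, so borrow TRY, buy SGD at spot, deposit the SGD at 5.17%, and sell the proceeds forward at 30.6665.
Arbitrage profit = |84,557,004.74 − 81,891,392.87| = TRY 2,665,612.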